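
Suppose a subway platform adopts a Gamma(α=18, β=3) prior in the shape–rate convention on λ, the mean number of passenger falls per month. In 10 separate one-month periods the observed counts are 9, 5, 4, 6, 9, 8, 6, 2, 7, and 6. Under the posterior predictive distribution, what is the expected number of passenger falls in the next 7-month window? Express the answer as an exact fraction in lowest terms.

Total count: 9 + 5 + 4 + 6 + 9 + 8 + 6 + 2 + 7 + 6 = 62.
Total exposure: 10 months.
Conjugate update: add total count to the shape and total exposure to the rate, giving Gamma(80, 13).
Predictive mean over a 7-month window = T·E[λ|data] = 7·80/13 = 560/13.

560/13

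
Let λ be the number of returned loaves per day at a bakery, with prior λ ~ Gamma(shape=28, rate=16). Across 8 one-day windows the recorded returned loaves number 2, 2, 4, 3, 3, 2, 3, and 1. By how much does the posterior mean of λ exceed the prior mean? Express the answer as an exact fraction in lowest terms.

Total count: 2 + 2 + 4 + 3 + 3 + 2 + 3 + 1 = 20.
Total exposure: 8 days.
Posterior: α' = 28 + 20 = 48, β' = 16 + 8 = 24.
Posterior mean = 48/24 = 2; prior mean = 28/16 = 7/4. Difference = 2 − 7/4 = 1/4.

1/4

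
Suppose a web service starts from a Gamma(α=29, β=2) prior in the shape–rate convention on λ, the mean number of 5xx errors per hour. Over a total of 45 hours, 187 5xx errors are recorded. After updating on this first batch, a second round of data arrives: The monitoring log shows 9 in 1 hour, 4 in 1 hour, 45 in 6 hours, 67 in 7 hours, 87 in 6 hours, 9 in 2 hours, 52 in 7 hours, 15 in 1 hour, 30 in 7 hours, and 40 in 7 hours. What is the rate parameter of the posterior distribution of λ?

92

Total count 187 over total exposure 45 hours.
After the first batch: Gamma(29 + 187, 2 + 45) = Gamma(216, 47).
Total count: 9 + 4 + 45 + 67 + 87 + 9 + 52 + 15 + 30 + 40 = 358.
Total exposure: 1 + 1 + 6 + 7 + 6 + 2 + 7 + 1 + 7 + 7 = 45 hours.
After the second batch: Gamma(216 + 358, 47 + 45) = Gamma(574, 92).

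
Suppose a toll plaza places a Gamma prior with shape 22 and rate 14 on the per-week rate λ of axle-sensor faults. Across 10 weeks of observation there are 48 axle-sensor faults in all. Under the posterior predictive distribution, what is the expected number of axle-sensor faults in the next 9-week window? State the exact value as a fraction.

Total count 48 over total exposure 10 weeks.
Conjugate update: add total count to the shape and total exposure to the rate, giving Gamma(70, 24).
Predictive mean over a 9-week window = T·E[λ|data] = 9·70/24 = 105/4.

105/4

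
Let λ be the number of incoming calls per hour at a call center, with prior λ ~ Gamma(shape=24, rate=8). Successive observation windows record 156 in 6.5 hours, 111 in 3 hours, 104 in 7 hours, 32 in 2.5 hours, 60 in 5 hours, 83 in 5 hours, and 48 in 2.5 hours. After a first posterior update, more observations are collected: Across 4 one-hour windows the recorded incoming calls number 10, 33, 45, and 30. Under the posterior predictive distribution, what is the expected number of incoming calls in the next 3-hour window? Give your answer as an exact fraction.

1472/29

Total count: 156 + 111 + 104 + 32 + 60 + 83 + 48 = 594.
Total exposure: 6.5 + 3 + 7 + 2.5 + 5 + 5 + 2.5 = 31.5 hours.
After the first batch: Gamma(24 + 594, 8 + 31.5) = Gamma(618, 79/2).
Total count: 10 + 33 + 45 + 30 = 118.
Total exposure: 4 hours.
After the second batch: Gamma(618 + 118, 79/2 + 4) = Gamma(736, 87/2).
Predictive mean over a 3-hour window = T·E[λ|data] = 3·736/(87/2) = 1472/29.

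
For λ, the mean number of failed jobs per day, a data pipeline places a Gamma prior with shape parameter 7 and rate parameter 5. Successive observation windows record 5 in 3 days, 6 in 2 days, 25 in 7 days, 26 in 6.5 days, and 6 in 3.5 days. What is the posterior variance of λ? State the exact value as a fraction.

25/243

Total count: 5 + 6 + 25 + 26 + 6 = 68.
Total exposure: 3 + 2 + 7 + 6.5 + 3.5 = 22 days.
Posterior: α' = 7 + 68 = 75, β' = 5 + 22 = 27.
Posterior variance = α'/β'² = 75/729 = 25/243.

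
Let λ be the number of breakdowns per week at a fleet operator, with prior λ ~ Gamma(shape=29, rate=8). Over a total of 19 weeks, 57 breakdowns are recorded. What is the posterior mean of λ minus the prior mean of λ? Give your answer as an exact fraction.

Total count 57 over total exposure 19 weeks.
Posterior: α' = 29 + 57 = 86, β' = 8 + 19 = 27.
Posterior mean = 86/27 = 86/27; prior mean = 29/8 = 29/8. Difference = 86/27 − 29/8 = -95/216.

-95/216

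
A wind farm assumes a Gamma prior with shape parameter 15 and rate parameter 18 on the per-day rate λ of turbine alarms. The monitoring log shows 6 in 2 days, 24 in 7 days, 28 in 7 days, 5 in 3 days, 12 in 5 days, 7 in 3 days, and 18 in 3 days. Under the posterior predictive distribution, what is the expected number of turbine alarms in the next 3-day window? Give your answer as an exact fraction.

Total count: 6 + 24 + 28 + 5 + 12 + 7 + 18 = 100.
Total exposure: 2 + 7 + 7 + 3 + 5 + 3 + 3 = 30 days.
The Gamma prior is conjugate for the Poisson rate, so λ | data ~ Gamma(15+100, 18+30) = Gamma(115, 48).
Predictive mean over a 3-day window = T·E[λ|data] = 3·115/48 = 115/16.

115/16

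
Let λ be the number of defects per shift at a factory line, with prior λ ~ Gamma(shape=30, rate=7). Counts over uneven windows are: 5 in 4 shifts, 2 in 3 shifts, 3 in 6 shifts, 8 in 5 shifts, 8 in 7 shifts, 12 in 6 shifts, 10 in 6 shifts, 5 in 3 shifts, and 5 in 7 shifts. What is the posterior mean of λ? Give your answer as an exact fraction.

44/27

Total count: 5 + 2 + 3 + 8 + 8 + 12 + 10 + 5 + 5 = 58.
Total exposure: 4 + 3 + 6 + 5 + 7 + 6 + 6 + 3 + 7 = 47 shifts.
The Gamma prior is conjugate for the Poisson rate, so λ | data ~ Gamma(30+58, 7+47) = Gamma(88, 54).
Posterior mean = α'/β' = 88/54 = 44/27.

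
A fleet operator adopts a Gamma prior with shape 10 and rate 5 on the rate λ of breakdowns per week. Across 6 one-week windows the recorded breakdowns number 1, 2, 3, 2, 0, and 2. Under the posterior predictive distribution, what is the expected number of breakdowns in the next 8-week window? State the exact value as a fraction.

160/11

Total count: 1 + 2 + 3 + 2 + 0 + 2 = 10.
Total exposure: 6 weeks.
Conjugate update: add total count to the shape and total exposure to the rate, giving Gamma(20, 11).
Predictive mean over an 8-week window = T·E[λ|data] = 8·20/11 = 160/11.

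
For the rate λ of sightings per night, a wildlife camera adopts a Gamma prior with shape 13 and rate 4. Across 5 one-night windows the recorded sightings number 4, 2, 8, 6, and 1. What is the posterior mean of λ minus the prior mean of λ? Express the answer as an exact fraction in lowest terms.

19/36

Total count: 4 + 2 + 8 + 6 + 1 = 21.
Total exposure: 5 nights.
The Gamma prior is conjugate for the Poisson rate, so λ | data ~ Gamma(13+21, 4+5) = Gamma(34, 9).
Posterior mean = 34/9 = 34/9; prior mean = 13/4 = 13/4. Difference = 34/9 − 13/4 = 19/36.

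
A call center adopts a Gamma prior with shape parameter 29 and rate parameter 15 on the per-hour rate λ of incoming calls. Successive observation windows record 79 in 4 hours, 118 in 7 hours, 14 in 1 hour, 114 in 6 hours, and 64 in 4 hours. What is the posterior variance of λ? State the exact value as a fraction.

Total count: 79 + 118 + 14 + 114 + 64 = 389.
Total exposure: 4 + 7 + 1 + 6 + 4 = 22 hours.
By Gamma–Poisson conjugacy, the posterior is Gamma(α + Σx, β + Σt) = Gamma(29 + 389, 15 + 22) = Gamma(418, 37).
Posterior variance = α'/β'² = 418/1369.

418/1369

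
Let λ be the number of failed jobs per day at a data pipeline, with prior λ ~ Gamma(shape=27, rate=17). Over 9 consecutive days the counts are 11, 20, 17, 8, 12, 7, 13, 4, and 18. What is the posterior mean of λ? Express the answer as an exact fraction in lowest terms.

137/26

Total count: 11 + 20 + 17 + 8 + 12 + 7 + 13 + 4 + 18 = 110.
Total exposure: 9 days.
Gamma(α, β) with Poisson data over total exposure Σt gives posterior Gamma(α+Σx, β+Σt) = Gamma(137, 26).
Posterior mean = α'/β' = 137/26.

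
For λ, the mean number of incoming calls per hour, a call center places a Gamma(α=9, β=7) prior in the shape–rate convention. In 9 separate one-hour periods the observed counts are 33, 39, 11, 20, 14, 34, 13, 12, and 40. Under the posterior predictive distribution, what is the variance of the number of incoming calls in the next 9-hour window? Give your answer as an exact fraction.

Total count: 33 + 39 + 11 + 20 + 14 + 34 + 13 + 12 + 40 = 216.
Total exposure: 9 hours.
The Gamma prior is conjugate for the Poisson rate, so λ | data ~ Gamma(9+216, 7+9) = Gamma(225, 16).
The posterior predictive for a window of length T is Negative Binomial with variance T·α'·(β'+T)/β'² = 9·225·25/256 = 50625/256.

50625/256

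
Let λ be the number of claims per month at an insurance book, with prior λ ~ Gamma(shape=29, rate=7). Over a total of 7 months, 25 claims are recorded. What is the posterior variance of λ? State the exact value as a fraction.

Total count 25 over total exposure 7 months.
By Gamma–Poisson conjugacy, the posterior is Gamma(α + Σx, β + Σt) = Gamma(29 + 25, 7 + 7) = Gamma(54, 14).
Posterior variance = α'/β'² = 54/196 = 27/98.

27/98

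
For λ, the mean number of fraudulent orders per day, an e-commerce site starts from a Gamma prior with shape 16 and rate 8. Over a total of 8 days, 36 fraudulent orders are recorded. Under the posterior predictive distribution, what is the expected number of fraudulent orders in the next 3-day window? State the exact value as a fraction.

Total count 36 over total exposure 8 days.
Posterior: α' = 16 + 36 = 52, β' = 8 + 8 = 16.
Predictive mean over a 3-day window = T·E[λ|data] = 3·52/16 = 39/4.

39/4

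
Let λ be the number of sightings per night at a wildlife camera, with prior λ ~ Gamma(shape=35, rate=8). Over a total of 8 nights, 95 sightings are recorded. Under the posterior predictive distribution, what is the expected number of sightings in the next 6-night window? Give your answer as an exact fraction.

195/4

Total count 95 over total exposure 8 nights.
The Gamma prior is conjugate for the Poisson rate, so λ | data ~ Gamma(35+95, 8+8) = Gamma(130, 16).
Predictive mean over a 6-night window = T·E[λ|data] = 6·130/16 = 195/4.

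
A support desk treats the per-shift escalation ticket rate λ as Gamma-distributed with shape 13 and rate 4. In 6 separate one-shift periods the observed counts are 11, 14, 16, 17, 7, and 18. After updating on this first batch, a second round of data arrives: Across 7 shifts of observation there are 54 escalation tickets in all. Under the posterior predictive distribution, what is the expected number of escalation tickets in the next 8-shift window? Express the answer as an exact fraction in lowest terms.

Total count: 11 + 14 + 16 + 17 + 7 + 18 = 83.
Total exposure: 6 shifts.
After the first batch: Gamma(13 + 83, 4 + 6) = Gamma(96, 10).
Total count 54 over total exposure 7 shifts.
After the second batch: Gamma(96 + 54, 10 + 7) = Gamma(150, 17).
Predictive mean over an 8-shift window = T·E[λ|data] = 8·150/17 = 1200/17.

1200/17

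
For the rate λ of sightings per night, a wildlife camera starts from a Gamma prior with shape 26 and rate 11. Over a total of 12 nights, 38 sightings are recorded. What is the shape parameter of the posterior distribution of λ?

Total count 38 over total exposure 12 nights.
Gamma(α, β) with Poisson data over total exposure Σt gives posterior Gamma(α+Σx, β+Σt) = Gamma(64, 23).

64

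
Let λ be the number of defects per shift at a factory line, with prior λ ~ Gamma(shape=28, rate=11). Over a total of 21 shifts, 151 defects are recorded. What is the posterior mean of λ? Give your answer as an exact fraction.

Total count 151 over total exposure 21 shifts.
The Gamma prior is conjugate for the Poisson rate, so λ | data ~ Gamma(28+151, 11+21) = Gamma(179, 32).
Posterior mean = α'/β' = 179/32.

179/32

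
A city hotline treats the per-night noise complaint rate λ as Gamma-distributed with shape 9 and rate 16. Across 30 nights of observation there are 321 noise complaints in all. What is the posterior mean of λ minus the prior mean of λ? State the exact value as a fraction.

Total count 321 over total exposure 30 nights.
Conjugate update: add total count to the shape and total exposure to the rate, giving Gamma(330, 46).
Posterior mean = 330/46 = 165/23; prior mean = 9/16 = 9/16. Difference = 165/23 − 9/16 = 2433/368.

2433/368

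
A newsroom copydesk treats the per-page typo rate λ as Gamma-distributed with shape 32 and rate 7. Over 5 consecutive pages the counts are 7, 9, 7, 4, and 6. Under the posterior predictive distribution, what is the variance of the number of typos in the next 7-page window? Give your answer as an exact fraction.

Total count: 7 + 9 + 7 + 4 + 6 = 33.
Total exposure: 5 pages.
By Gamma–Poisson conjugacy, the posterior is Gamma(α + Σx, β + Σt) = Gamma(32 + 33, 7 + 5) = Gamma(65, 12).
The posterior predictive for a window of length T is Negative Binomial with variance T·α'·(β'+T)/β'² = 7·65·19/144 = 8645/144.

8645/144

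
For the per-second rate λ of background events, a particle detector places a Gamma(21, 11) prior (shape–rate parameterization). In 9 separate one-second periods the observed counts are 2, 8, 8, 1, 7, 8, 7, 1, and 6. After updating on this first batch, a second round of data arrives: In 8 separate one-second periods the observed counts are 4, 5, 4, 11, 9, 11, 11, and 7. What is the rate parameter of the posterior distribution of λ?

Total count: 2 + 8 + 8 + 1 + 7 + 8 + 7 + 1 + 6 = 48.
Total exposure: 9 seconds.
After the first batch: Gamma(21 + 48, 11 + 9) = Gamma(69, 20).
Total count: 4 + 5 + 4 + 11 + 9 + 11 + 11 + 7 = 62.
Total exposure: 8 seconds.
After the second batch: Gamma(69 + 62, 20 + 8) = Gamma(131, 28).

28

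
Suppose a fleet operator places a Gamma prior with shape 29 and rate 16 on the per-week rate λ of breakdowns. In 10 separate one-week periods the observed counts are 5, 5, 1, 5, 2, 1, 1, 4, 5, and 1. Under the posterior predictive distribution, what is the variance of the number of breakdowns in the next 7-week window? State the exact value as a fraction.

13629/676

Total count: 5 + 5 + 1 + 5 + 2 + 1 + 1 + 4 + 5 + 1 = 30.
Total exposure: 10 weeks.
Posterior: α' = 29 + 30 = 59, β' = 16 + 10 = 26.
The posterior predictive for a window of length T is Negative Binomial with variance T·α'·(β'+T)/β'² = 7·59·33/676 = 13629/676.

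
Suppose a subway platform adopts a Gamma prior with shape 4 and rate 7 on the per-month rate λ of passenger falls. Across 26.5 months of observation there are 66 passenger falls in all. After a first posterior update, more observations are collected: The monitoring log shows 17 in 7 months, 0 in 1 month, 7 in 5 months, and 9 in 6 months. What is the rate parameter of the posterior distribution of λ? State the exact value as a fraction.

Total count 66 over total exposure 26.5 months.
After the first batch: Gamma(4 + 66, 7 + 26.5) = Gamma(70, 67/2).
Total count: 17 + 0 + 7 + 9 = 33.
Total exposure: 7 + 1 + 5 + 6 = 19 months.
After the second batch: Gamma(70 + 33, 67/2 + 19) = Gamma(103, 105/2).

105/2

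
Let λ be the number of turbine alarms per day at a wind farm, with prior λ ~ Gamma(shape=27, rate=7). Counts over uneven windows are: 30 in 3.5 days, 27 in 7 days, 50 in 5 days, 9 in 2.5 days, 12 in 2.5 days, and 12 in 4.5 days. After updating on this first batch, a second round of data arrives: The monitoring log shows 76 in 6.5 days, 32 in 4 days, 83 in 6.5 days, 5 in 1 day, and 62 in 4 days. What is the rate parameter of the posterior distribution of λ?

Total count: 30 + 27 + 50 + 9 + 12 + 12 = 140.
Total exposure: 3.5 + 7 + 5 + 2.5 + 2.5 + 4.5 = 25 days.
After the first batch: Gamma(27 + 140, 7 + 25) = Gamma(167, 32).
Total count: 76 + 32 + 83 + 5 + 62 = 258.
Total exposure: 6.5 + 4 + 6.5 + 1 + 4 = 22 days.
After the second batch: Gamma(167 + 258, 32 + 22) = Gamma(425, 54).

54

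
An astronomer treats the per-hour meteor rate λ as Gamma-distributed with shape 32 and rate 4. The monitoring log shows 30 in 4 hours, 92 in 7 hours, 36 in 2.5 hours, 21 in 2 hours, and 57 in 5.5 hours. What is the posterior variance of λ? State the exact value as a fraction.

268/625

Total count: 30 + 92 + 36 + 21 + 57 = 236.
Total exposure: 4 + 7 + 2.5 + 2 + 5.5 = 21 hours.
Posterior: α' = 32 + 236 = 268, β' = 4 + 21 = 25.
Posterior variance = α'/β'² = 268/625.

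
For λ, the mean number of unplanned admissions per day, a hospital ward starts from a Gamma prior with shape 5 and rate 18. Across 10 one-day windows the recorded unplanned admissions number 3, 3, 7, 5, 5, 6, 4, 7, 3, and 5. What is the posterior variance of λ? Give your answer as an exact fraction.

Total count: 3 + 3 + 7 + 5 + 5 + 6 + 4 + 7 + 3 + 5 = 48.
Total exposure: 10 days.
Conjugate update: add total count to the shape and total exposure to the rate, giving Gamma(53, 28).
Posterior variance = α'/β'² = 53/784.

53/784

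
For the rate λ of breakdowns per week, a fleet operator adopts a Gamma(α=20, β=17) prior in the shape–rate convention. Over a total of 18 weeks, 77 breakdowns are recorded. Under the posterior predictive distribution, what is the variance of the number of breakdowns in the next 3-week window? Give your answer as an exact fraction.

11058/1225

Total count 77 over total exposure 18 weeks.
Posterior: α' = 20 + 77 = 97, β' = 17 + 18 = 35.
The posterior predictive for a window of length T is Negative Binomial with variance T·α'·(β'+T)/β'² = 3·97·38/1225 = 11058/1225.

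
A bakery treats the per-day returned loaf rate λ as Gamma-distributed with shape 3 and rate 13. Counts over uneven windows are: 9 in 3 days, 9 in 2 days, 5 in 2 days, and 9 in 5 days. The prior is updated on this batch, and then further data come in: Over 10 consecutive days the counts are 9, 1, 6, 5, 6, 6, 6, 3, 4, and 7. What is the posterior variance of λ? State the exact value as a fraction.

Total count: 9 + 9 + 5 + 9 = 32.
Total exposure: 3 + 2 + 2 + 5 = 12 days.
After the first batch: Gamma(3 + 32, 13 + 12) = Gamma(35, 25).
Total count: 9 + 1 + 6 + 5 + 6 + 6 + 6 + 3 + 4 + 7 = 53.
Total exposure: 10 days.
After the second batch: Gamma(35 + 53, 25 + 10) = Gamma(88, 35).
Posterior variance = α'/β'² = 88/1225.

88/1225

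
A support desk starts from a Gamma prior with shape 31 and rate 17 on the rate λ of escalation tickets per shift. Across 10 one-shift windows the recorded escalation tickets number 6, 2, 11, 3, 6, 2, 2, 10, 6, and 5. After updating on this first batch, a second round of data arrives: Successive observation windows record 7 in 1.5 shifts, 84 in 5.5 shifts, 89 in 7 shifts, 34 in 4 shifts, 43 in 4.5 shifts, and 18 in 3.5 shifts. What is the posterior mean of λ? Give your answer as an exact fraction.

359/53

Total count: 6 + 2 + 11 + 3 + 6 + 2 + 2 + 10 + 6 + 5 = 53.
Total exposure: 10 shifts.
After the first batch: Gamma(31 + 53, 17 + 10) = Gamma(84, 27).
Total count: 7 + 84 + 89 + 34 + 43 + 18 = 275.
Total exposure: 1.5 + 5.5 + 7 + 4 + 4.5 + 3.5 = 26 shifts.
After the second batch: Gamma(84 + 275, 27 + 26) = Gamma(359, 53).
Posterior mean = α'/β' = 359/53.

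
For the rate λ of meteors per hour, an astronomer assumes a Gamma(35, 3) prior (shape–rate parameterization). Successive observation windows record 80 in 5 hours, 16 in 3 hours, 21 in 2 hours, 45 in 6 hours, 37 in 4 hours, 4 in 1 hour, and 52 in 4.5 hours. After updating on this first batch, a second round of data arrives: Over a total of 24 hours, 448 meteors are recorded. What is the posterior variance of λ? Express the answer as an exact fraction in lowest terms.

328/1225

Total count: 80 + 16 + 21 + 45 + 37 + 4 + 52 = 255.
Total exposure: 5 + 3 + 2 + 6 + 4 + 1 + 4.5 = 25.5 hours.
After the first batch: Gamma(35 + 255, 3 + 25.5) = Gamma(290, 57/2).
Total count 448 over total exposure 24 hours.
After the second batch: Gamma(290 + 448, 57/2 + 24) = Gamma(738, 105/2).
Posterior variance = α'/β'² = 738/(11025/4) = 328/1225.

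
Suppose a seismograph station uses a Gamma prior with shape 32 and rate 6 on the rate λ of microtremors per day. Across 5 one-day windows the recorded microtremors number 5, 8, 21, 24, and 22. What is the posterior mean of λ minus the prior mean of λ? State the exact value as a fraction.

160/33

Total count: 5 + 8 + 21 + 24 + 22 = 80.
Total exposure: 5 days.
Gamma(α, β) with Poisson data over total exposure Σt gives posterior Gamma(α+Σx, β+Σt) = Gamma(112, 11).
Posterior mean = 112/11 = 112/11; prior mean = 32/6 = 16/3. Difference = 112/11 − 16/3 = 160/33.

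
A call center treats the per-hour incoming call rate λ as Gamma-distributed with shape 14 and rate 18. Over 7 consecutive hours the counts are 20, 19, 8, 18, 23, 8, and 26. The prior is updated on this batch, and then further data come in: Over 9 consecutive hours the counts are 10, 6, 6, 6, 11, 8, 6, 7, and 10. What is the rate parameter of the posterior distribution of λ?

34

Total count: 20 + 19 + 8 + 18 + 23 + 8 + 26 = 122.
Total exposure: 7 hours.
After the first batch: Gamma(14 + 122, 18 + 7) = Gamma(136, 25).
Total count: 10 + 6 + 6 + 6 + 11 + 8 + 6 + 7 + 10 = 70.
Total exposure: 9 hours.
After the second batch: Gamma(136 + 70, 25 + 9) = Gamma(206, 34).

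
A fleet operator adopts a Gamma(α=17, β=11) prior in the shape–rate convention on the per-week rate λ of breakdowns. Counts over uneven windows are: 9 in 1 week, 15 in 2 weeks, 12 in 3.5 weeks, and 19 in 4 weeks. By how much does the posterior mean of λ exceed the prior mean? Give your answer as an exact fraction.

853/473

Total count: 9 + 15 + 12 + 19 = 55.
Total exposure: 1 + 2 + 3.5 + 4 = 10.5 weeks.
Gamma(α, β) with Poisson data over total exposure Σt gives posterior Gamma(α+Σx, β+Σt) = Gamma(72, 43/2).
Posterior mean = 72/(43/2) = 144/43; prior mean = 17/11 = 17/11. Difference = 144/43 − 17/11 = 853/473.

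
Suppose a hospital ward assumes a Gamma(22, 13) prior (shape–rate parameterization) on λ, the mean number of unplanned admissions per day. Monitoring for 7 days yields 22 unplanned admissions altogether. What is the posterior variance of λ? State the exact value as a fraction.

11/100

Total count 22 over total exposure 7 days.
Posterior: α' = 22 + 22 = 44, β' = 13 + 7 = 20.
Posterior variance = α'/β'² = 44/400 = 11/100.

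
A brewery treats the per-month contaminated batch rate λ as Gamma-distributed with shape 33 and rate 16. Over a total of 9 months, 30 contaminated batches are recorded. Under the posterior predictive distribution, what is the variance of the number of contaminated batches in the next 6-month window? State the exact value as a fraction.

Total count 30 over total exposure 9 months.
Conjugate update: add total count to the shape and total exposure to the rate, giving Gamma(63, 25).
The posterior predictive for a window of length T is Negative Binomial with variance T·α'·(β'+T)/β'² = 6·63·31/625 = 11718/625.

11718/625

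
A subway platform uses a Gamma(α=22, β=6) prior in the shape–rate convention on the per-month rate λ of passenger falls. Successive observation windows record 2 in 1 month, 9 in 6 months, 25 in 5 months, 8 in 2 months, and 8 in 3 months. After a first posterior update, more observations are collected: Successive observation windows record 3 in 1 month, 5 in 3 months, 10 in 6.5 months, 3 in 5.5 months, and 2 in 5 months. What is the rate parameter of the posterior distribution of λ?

Total count: 2 + 9 + 25 + 8 + 8 = 52.
Total exposure: 1 + 6 + 5 + 2 + 3 = 17 months.
After the first batch: Gamma(22 + 52, 6 + 17) = Gamma(74, 23).
Total count: 3 + 5 + 10 + 3 + 2 = 23.
Total exposure: 1 + 3 + 6.5 + 5.5 + 5 = 21 months.
After the second batch: Gamma(74 + 23, 23 + 21) = Gamma(97, 44).

44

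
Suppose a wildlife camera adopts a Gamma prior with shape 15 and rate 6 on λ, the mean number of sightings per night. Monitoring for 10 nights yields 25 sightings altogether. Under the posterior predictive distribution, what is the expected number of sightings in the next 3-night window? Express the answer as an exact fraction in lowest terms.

Total count 25 over total exposure 10 nights.
The Gamma prior is conjugate for the Poisson rate, so λ | data ~ Gamma(15+25, 6+10) = Gamma(40, 16).
Predictive mean over a 3-night window = T·E[λ|data] = 3·40/16 = 15/2.

15/2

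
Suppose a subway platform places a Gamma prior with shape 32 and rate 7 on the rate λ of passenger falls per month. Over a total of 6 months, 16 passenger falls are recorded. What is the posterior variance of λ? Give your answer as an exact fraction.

48/169

Total count 16 over total exposure 6 months.
Conjugate update: add total count to the shape and total exposure to the rate, giving Gamma(48, 13).
Posterior variance = α'/β'² = 48/169.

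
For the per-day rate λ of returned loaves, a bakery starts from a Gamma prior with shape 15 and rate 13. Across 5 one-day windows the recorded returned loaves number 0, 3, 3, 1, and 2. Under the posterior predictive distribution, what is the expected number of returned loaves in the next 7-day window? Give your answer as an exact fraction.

Total count: 0 + 3 + 3 + 1 + 2 = 9.
Total exposure: 5 days.
Gamma(α, β) with Poisson data over total exposure Σt gives posterior Gamma(α+Σx, β+Σt) = Gamma(24, 18).
Predictive mean over a 7-day window = T·E[λ|data] = 7·24/18 = 28/3.

28/3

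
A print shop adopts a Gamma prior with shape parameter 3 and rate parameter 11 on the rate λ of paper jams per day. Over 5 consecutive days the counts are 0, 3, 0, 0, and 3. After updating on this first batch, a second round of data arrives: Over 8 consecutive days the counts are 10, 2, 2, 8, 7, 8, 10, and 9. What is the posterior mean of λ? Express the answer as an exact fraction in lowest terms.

Total count: 0 + 3 + 0 + 0 + 3 = 6.
Total exposure: 5 days.
After the first batch: Gamma(3 + 6, 11 + 5) = Gamma(9, 16).
Total count: 10 + 2 + 2 + 8 + 7 + 8 + 10 + 9 = 56.
Total exposure: 8 days.
After the second batch: Gamma(9 + 56, 16 + 8) = Gamma(65, 24).
Posterior mean = α'/β' = 65/24.

65/24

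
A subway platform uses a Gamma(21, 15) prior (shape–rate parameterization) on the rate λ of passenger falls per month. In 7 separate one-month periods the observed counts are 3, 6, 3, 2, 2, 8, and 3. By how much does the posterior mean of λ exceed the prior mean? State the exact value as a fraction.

43/55

Total count: 3 + 6 + 3 + 2 + 2 + 8 + 3 = 27.
Total exposure: 7 months.
Posterior: α' = 21 + 27 = 48, β' = 15 + 7 = 22.
Posterior mean = 48/22 = 24/11; prior mean = 21/15 = 7/5. Difference = 24/11 − 7/5 = 43/55.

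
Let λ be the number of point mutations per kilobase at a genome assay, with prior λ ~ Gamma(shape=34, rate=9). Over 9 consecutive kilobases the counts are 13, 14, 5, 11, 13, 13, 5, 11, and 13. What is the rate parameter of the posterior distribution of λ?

Total count: 13 + 14 + 5 + 11 + 13 + 13 + 5 + 11 + 13 = 98.
Total exposure: 9 kilobases.
Conjugate update: add total count to the shape and total exposure to the rate, giving Gamma(132, 18).

18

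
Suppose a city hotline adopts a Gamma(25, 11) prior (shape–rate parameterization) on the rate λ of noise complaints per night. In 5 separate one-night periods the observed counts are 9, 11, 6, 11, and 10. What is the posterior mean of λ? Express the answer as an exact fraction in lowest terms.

9/2

Total count: 9 + 11 + 6 + 11 + 10 = 47.
Total exposure: 5 nights.
The Gamma prior is conjugate for the Poisson rate, so λ | data ~ Gamma(25+47, 11+5) = Gamma(72, 16).
Posterior mean = α'/β' = 72/16 = 9/2.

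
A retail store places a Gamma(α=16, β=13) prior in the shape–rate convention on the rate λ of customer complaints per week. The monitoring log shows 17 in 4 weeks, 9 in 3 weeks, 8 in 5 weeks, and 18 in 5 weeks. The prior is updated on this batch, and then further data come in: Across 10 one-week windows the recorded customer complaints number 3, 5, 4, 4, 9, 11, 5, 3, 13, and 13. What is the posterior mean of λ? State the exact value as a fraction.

Total count: 17 + 9 + 8 + 18 = 52.
Total exposure: 4 + 3 + 5 + 5 = 17 weeks.
After the first batch: Gamma(16 + 52, 13 + 17) = Gamma(68, 30).
Total count: 3 + 5 + 4 + 4 + 9 + 11 + 5 + 3 + 13 + 13 = 70.
Total exposure: 10 weeks.
After the second batch: Gamma(68 + 70, 30 + 10) = Gamma(138, 40).
Posterior mean = α'/β' = 138/40 = 69/20.

69/20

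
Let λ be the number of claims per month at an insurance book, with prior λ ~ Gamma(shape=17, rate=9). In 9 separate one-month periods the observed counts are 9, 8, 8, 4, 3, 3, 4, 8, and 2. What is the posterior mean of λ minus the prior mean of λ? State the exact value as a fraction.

Total count: 9 + 8 + 8 + 4 + 3 + 3 + 4 + 8 + 2 = 49.
Total exposure: 9 months.
By Gamma–Poisson conjugacy, the posterior is Gamma(α + Σx, β + Σt) = Gamma(17 + 49, 9 + 9) = Gamma(66, 18).
Posterior mean = 66/18 = 11/3; prior mean = 17/9 = 17/9. Difference = 11/3 − 17/9 = 16/9.

16/9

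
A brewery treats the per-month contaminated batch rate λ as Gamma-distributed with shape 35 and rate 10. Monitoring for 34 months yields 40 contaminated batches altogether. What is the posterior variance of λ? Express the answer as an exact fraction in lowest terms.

Total count 40 over total exposure 34 months.
By Gamma–Poisson conjugacy, the posterior is Gamma(α + Σx, β + Σt) = Gamma(35 + 40, 10 + 34) = Gamma(75, 44).
Posterior variance = α'/β'² = 75/1936.

75/1936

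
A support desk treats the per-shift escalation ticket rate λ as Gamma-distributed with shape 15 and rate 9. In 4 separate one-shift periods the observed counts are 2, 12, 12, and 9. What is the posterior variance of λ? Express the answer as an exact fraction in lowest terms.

50/169

Total count: 2 + 12 + 12 + 9 = 35.
Total exposure: 4 shifts.
The Gamma prior is conjugate for the Poisson rate, so λ | data ~ Gamma(15+35, 9+4) = Gamma(50, 13).
Posterior variance = α'/β'² = 50/169.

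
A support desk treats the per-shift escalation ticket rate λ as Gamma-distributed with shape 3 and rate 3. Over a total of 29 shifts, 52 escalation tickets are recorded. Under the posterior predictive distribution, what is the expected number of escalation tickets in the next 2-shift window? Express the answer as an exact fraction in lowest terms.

55/16

Total count 52 over total exposure 29 shifts.
Gamma(α, β) with Poisson data over total exposure Σt gives posterior Gamma(α+Σx, β+Σt) = Gamma(55, 32).
Predictive mean over a 2-shift window = T·E[λ|data] = 2·55/32 = 55/16.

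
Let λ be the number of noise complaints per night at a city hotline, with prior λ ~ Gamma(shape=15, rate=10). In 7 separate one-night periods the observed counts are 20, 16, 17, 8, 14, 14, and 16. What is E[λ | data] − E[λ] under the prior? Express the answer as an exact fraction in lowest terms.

189/34

Total count: 20 + 16 + 17 + 8 + 14 + 14 + 16 = 105.
Total exposure: 7 nights.
By Gamma–Poisson conjugacy, the posterior is Gamma(α + Σx, β + Σt) = Gamma(15 + 105, 10 + 7) = Gamma(120, 17).
Posterior mean = 120/17 = 120/17; prior mean = 15/10 = 3/2. Difference = 120/17 − 3/2 = 189/34.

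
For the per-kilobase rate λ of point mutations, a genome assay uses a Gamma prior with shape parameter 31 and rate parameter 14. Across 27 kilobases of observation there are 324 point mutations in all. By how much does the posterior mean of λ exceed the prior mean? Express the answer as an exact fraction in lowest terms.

3699/574

Total count 324 over total exposure 27 kilobases.
Gamma(α, β) with Poisson data over total exposure Σt gives posterior Gamma(α+Σx, β+Σt) = Gamma(355, 41).
Posterior mean = 355/41 = 355/41; prior mean = 31/14 = 31/14. Difference = 355/41 − 31/14 = 3699/574.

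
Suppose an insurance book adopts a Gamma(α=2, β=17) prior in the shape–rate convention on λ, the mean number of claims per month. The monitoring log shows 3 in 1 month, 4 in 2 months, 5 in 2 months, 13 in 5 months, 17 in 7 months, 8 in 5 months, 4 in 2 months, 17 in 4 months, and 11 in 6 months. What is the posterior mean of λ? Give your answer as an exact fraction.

28/17

Total count: 3 + 4 + 5 + 13 + 17 + 8 + 4 + 17 + 11 = 82.
Total exposure: 1 + 2 + 2 + 5 + 7 + 5 + 2 + 4 + 6 = 34 months.
Gamma(α, β) with Poisson data over total exposure Σt gives posterior Gamma(α+Σx, β+Σt) = Gamma(84, 51).
Posterior mean = α'/β' = 84/51 = 28/17.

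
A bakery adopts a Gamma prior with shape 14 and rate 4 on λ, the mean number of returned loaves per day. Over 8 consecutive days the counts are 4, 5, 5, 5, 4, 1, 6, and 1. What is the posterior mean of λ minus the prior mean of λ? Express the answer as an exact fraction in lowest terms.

Total count: 4 + 5 + 5 + 5 + 4 + 1 + 6 + 1 = 31.
Total exposure: 8 days.
By Gamma–Poisson conjugacy, the posterior is Gamma(α + Σx, β + Σt) = Gamma(14 + 31, 4 + 8) = Gamma(45, 12).
Posterior mean = 45/12 = 15/4; prior mean = 14/4 = 7/2. Difference = 15/4 − 7/2 = 1/4.

1/4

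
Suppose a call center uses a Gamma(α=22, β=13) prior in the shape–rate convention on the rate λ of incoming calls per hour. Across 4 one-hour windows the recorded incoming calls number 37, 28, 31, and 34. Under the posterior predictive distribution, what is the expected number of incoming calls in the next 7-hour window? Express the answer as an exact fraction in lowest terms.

1064/17

Total count: 37 + 28 + 31 + 34 = 130.
Total exposure: 4 hours.
Gamma(α, β) with Poisson data over total exposure Σt gives posterior Gamma(α+Σx, β+Σt) = Gamma(152, 17).
Predictive mean over a 7-hour window = T·E[λ|data] = 7·152/17 = 1064/17.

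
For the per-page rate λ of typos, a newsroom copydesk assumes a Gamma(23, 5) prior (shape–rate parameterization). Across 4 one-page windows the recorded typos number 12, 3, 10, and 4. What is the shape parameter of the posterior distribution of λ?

Total count: 12 + 3 + 10 + 4 = 29.
Total exposure: 4 pages.
Conjugate update: add total count to the shape and total exposure to the rate, giving Gamma(52, 9).

52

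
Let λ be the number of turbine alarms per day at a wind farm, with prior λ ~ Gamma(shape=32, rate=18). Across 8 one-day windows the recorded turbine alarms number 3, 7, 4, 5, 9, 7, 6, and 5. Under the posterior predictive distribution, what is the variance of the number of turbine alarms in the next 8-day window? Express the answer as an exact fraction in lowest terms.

408/13

Total count: 3 + 7 + 4 + 5 + 9 + 7 + 6 + 5 = 46.
Total exposure: 8 days.
Posterior: α' = 32 + 46 = 78, β' = 18 + 8 = 26.
The posterior predictive for a window of length T is Negative Binomial with variance T·α'·(β'+T)/β'² = 8·78·34/676 = 408/13.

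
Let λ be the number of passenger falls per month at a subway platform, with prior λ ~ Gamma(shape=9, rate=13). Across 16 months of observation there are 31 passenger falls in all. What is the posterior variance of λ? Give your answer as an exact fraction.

40/841

Total count 31 over total exposure 16 months.
Posterior: α' = 9 + 31 = 40, β' = 13 + 16 = 29.
Posterior variance = α'/β'² = 40/841.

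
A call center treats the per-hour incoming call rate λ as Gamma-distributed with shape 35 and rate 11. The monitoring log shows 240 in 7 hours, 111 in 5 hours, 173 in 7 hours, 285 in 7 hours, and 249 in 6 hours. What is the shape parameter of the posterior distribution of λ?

Total count: 240 + 111 + 173 + 285 + 249 = 1058.
Total exposure: 7 + 5 + 7 + 7 + 6 = 32 hours.
Posterior: α' = 35 + 1058 = 1093, β' = 11 + 32 = 43.

1093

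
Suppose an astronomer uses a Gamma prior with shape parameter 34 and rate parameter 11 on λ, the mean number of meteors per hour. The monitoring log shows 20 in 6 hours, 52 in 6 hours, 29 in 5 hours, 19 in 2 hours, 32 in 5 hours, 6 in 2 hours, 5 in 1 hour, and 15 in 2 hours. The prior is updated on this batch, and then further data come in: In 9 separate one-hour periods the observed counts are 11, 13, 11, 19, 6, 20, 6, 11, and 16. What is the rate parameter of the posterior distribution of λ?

49

Total count: 20 + 52 + 29 + 19 + 32 + 6 + 5 + 15 = 178.
Total exposure: 6 + 6 + 5 + 2 + 5 + 2 + 1 + 2 = 29 hours.
After the first batch: Gamma(34 + 178, 11 + 29) = Gamma(212, 40).
Total count: 11 + 13 + 11 + 19 + 6 + 20 + 6 + 11 + 16 = 113.
Total exposure: 9 hours.
After the second batch: Gamma(212 + 113, 40 + 9) = Gamma(325, 49).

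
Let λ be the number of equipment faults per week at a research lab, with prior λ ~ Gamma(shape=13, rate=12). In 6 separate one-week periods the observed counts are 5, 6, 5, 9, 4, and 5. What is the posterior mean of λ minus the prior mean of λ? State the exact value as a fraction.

55/36

Total count: 5 + 6 + 5 + 9 + 4 + 5 = 34.
Total exposure: 6 weeks.
Posterior: α' = 13 + 34 = 47, β' = 12 + 6 = 18.
Posterior mean = 47/18 = 47/18; prior mean = 13/12 = 13/12. Difference = 47/18 − 13/12 = 55/36.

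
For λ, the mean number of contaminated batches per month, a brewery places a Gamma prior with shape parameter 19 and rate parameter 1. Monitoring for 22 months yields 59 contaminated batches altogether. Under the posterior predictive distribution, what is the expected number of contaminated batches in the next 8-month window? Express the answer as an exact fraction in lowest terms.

Total count 59 over total exposure 22 months.
By Gamma–Poisson conjugacy, the posterior is Gamma(α + Σx, β + Σt) = Gamma(19 + 59, 1 + 22) = Gamma(78, 23).
Predictive mean over an 8-month window = T·E[λ|data] = 8·78/23 = 624/23.

624/23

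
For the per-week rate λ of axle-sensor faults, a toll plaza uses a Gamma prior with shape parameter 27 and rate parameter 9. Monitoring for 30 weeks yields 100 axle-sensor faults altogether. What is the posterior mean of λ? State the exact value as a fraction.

127/39

Total count 100 over total exposure 30 weeks.
Conjugate update: add total count to the shape and total exposure to the rate, giving Gamma(127, 39).
Posterior mean = α'/β' = 127/39.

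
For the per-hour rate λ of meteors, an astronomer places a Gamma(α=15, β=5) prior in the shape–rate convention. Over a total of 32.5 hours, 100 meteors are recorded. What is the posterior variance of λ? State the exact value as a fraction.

92/1125

Total count 100 over total exposure 32.5 hours.
Conjugate update: add total count to the shape and total exposure to the rate, giving Gamma(115, 75/2).
Posterior variance = α'/β'² = 115/(5625/4) = 92/1125.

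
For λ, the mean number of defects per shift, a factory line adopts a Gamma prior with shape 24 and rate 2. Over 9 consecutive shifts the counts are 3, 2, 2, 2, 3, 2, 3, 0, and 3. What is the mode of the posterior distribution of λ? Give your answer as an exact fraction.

Total count: 3 + 2 + 2 + 2 + 3 + 2 + 3 + 0 + 3 = 20.
Total exposure: 9 shifts.
By Gamma–Poisson conjugacy, the posterior is Gamma(α + Σx, β + Σt) = Gamma(24 + 20, 2 + 9) = Gamma(44, 11).
Posterior mode = (α'−1)/β' = 43/11.

43/11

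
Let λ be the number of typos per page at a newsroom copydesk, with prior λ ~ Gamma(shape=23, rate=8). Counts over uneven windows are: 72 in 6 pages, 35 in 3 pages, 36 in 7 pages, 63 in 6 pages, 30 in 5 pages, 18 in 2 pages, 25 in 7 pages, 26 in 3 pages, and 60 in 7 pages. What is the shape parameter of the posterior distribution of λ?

388

Total count: 72 + 35 + 36 + 63 + 30 + 18 + 25 + 26 + 60 = 365.
Total exposure: 6 + 3 + 7 + 6 + 5 + 2 + 7 + 3 + 7 = 46 pages.
Posterior: α' = 23 + 365 = 388, β' = 8 + 46 = 54.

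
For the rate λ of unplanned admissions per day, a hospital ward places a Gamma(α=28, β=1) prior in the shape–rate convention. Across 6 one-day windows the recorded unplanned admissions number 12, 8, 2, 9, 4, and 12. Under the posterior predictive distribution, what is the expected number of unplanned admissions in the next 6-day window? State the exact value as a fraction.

450/7

Total count: 12 + 8 + 2 + 9 + 4 + 12 = 47.
Total exposure: 6 days.
Gamma(α, β) with Poisson data over total exposure Σt gives posterior Gamma(α+Σx, β+Σt) = Gamma(75, 7).
Predictive mean over a 6-day window = T·E[λ|data] = 6·75/7 = 450/7.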